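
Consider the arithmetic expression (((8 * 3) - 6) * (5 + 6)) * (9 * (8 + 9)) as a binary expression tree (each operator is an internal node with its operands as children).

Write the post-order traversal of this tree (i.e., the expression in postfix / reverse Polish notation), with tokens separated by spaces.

Post-order on an expression tree gives postfix notation: for each operator, emit left operand, right operand, then the operator.

8 3 * 6 - 5 6 + * 9 8 9 + * *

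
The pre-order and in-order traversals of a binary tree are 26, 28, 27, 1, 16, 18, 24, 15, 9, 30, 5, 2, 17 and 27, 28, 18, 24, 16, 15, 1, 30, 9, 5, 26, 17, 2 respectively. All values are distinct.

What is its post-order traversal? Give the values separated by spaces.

27 24 18 15 16 30 5 9 1 28 17 2 26

The first element of pre-order is the root; it splits in-order into left and right subtrees.
Root 26: left subtree has 10 nodes {27, 28, 18, 24, 16, 15, 1, 30, 9, 5}, right has 2 {17, 2}.
  Root 28: left subtree has 1 node {27}, right has 8 {18, 24, 16, 15, 1, 30, 9, 5}.
    Root 1: left subtree has 4 nodes {18, 24, 16, 15}, right has 3 {30, 9, 5}.
      Root 16: left subtree has 2 nodes {18, 24}, right has 1 {15}.
        Root 18: left subtree has 0 nodes { }, right has 1 {24}.
      Root 9: left subtree has 1 node {30}, right has 1 {5}.
  Root 2: left subtree has 1 node {17}, right has 0 { }.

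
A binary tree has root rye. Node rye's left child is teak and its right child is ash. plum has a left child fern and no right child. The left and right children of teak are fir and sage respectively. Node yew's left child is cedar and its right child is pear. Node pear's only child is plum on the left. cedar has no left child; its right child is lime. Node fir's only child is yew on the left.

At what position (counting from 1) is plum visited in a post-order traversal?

4

Post-order visits the left subtree, then the right subtree, then the node.
At rye: go left to teak.
  At teak: go left to fir.
    At fir: go left to yew.
      At yew: go left to cedar.
        At cedar: no left child.
        At cedar: go right to lime.
          lime is a leaf — visit lime.
        Visit cedar.
      At yew: go right to pear.
        At pear: go left to plum.
          At plum: go left to fern.
            fern is a leaf — visit fern.
          At plum: no right child.
          Visit plum.
        At pear: no right child.
        Visit pear.
      Visit yew.
    At fir: no right child.
    Visit fir.
  At teak: go right to sage.
    sage is a leaf — visit sage.
  Visit teak.
At rye: go right to ash.
  ash is a leaf — visit ash.
Visit rye.
Full post-order sequence: lime, cedar, fern, plum, pear, yew, fir, sage, teak, ash, rye.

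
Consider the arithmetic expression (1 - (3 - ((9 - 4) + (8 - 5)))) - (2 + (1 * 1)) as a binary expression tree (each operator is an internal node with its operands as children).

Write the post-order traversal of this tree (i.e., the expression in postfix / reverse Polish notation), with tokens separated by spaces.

Post-order on an expression tree gives postfix notation: for each operator, emit left operand, right operand, then the operator.

1 3 9 4 - 8 5 - + - - 2 1 1 * + -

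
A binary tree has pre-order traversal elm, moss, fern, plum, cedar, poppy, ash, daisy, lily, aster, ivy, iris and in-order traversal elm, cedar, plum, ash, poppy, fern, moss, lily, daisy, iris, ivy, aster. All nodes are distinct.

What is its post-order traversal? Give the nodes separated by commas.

cedar, ash, poppy, plum, fern, lily, iris, ivy, aster, daisy, moss, elm

The first element of pre-order is the root; it splits in-order into left and right subtrees.
Root elm: left subtree has 0 nodes { }, right has 11 {cedar, plum, ash, poppy, fern, moss, lily, daisy, iris, ivy, aster}.
  Root moss: left subtree has 5 nodes {cedar, plum, ash, poppy, fern}, right has 5 {lily, daisy, iris, ivy, aster}.
    Root fern: left subtree has 4 nodes {cedar, plum, ash, poppy}, right has 0 { }.
      Root plum: left subtree has 1 node {cedar}, right has 2 {ash, poppy}.
        Root poppy: left subtree has 1 node {ash}, right has 0 { }.
    Root daisy: left subtree has 1 node {lily}, right has 3 {iris, ivy, aster}.
      Root aster: left subtree has 2 nodes {iris, ivy}, right has 0 { }.
        Root ivy: left subtree has 1 node {iris}, right has 0 { }.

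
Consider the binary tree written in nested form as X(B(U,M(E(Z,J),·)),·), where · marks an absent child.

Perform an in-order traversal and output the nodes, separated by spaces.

In-order visits the left subtree, then the node, then the right subtree.
At X: go left to B.
  At B: go left to U.
    U is a leaf — visit U.
  Visit B.
  At B: go right to M.
    At M: go left to E.
      At E: go left to Z.
        Z is a leaf — visit Z.
      Visit E.
      At E: go right to J.
        J is a leaf — visit J.
    Visit M.
    At M: no right child.
Visit X.
At X: no right child.

U B Z E J M X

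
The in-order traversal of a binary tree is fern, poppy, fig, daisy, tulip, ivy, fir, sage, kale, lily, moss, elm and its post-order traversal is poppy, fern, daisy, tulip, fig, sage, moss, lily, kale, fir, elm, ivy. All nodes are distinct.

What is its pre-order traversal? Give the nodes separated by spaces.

ivy fig fern poppy tulip daisy elm fir kale sage lily moss

The last element of post-order is the root; it splits in-order into left and right subtrees.
Root ivy: left subtree has 5 nodes {fern, poppy, fig, daisy, tulip}, right has 6 {fir, sage, kale, lily, moss, elm}.
  Root fig: left subtree has 2 nodes {fern, poppy}, right has 2 {daisy, tulip}.
    Root fern: left subtree has 0 nodes { }, right has 1 {poppy}.
    Root tulip: left subtree has 1 node {daisy}, right has 0 { }.
  Root elm: left subtree has 5 nodes {fir, sage, kale, lily, moss}, right has 0 { }.
    Root fir: left subtree has 0 nodes { }, right has 4 {sage, kale, lily, moss}.
      Root kale: left subtree has 1 node {sage}, right has 2 {lily, moss}.
        Root lily: left subtree has 0 nodes { }, right has 1 {moss}.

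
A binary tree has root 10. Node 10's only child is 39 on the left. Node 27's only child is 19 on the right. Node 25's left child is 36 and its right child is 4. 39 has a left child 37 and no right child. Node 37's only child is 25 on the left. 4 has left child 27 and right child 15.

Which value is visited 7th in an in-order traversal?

37

In-order visits the left subtree, then the node, then the right subtree.
At 10: go left to 39.
  At 39: go left to 37.
    At 37: go left to 25.
      At 25: go left to 36.
        36 is a leaf — visit 36.
      Visit 25.
      At 25: go right to 4.
        At 4: go left to 27.
          At 27: no left child.
          Visit 27.
          At 27: go right to 19.
            19 is a leaf — visit 19.
        Visit 4.
        At 4: go right to 15.
          15 is a leaf — visit 15.
    Visit 37.
    At 37: no right child.
  Visit 39.
  At 39: no right child.
Visit 10.
At 10: no right child.
Full in-order sequence: 36, 25, 27, 19, 4, 15, 37, 39, 10.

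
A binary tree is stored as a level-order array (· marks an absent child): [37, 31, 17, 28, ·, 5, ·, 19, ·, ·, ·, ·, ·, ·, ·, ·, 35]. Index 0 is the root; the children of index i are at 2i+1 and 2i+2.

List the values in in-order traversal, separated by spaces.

In-order visits the left subtree, then the node, then the right subtree.
At 37: go left to 31.
  At 31: go left to 28.
    At 28: go left to 19.
      At 19: no left child.
      Visit 19.
      At 19: go right to 35.
        35 is a leaf — visit 35.
    Visit 28.
    At 28: no right child.
  Visit 31.
  At 31: no right child.
Visit 37.
At 37: go right to 17.
  At 17: go left to 5.
    5 is a leaf — visit 5.
  Visit 17.
  At 17: no right child.

19 35 28 31 37 5 17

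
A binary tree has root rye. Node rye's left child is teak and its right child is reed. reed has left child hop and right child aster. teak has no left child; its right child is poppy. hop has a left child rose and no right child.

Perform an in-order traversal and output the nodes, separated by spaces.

teak poppy rye rose hop reed aster

In-order visits the left subtree, then the node, then the right subtree.
At rye: go left to teak.
  At teak: no left child.
  Visit teak.
  At teak: go right to poppy.
    poppy is a leaf — visit poppy.
Visit rye.
At rye: go right to reed.
  At reed: go left to hop.
    At hop: go left to rose.
      rose is a leaf — visit rose.
    Visit hop.
    At hop: no right child.
  Visit reed.
  At reed: go right to aster.
    aster is a leaf — visit aster.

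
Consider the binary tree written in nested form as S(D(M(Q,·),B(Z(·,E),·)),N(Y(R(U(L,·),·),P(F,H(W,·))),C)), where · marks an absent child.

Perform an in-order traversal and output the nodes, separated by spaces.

In-order visits the left subtree, then the node, then the right subtree.
At S: go left to D.
  At D: go left to M.
    At M: go left to Q.
      Q is a leaf — visit Q.
    Visit M.
    At M: no right child.
  Visit D.
  At D: go right to B.
    At B: go left to Z.
      At Z: no left child.
      Visit Z.
      At Z: go right to E.
        E is a leaf — visit E.
    Visit B.
    At B: no right child.
Visit S.
At S: go right to N.
  At N: go left to Y.
    At Y: go left to R.
      At R: go left to U.
        At U: go left to L.
          L is a leaf — visit L.
        Visit U.
        At U: no right child.
      Visit R.
      At R: no right child.
    Visit Y.
    At Y: go right to P.
      At P: go left to F.
        F is a leaf — visit F.
      Visit P.
      At P: go right to H.
        At H: go left to W.
          W is a leaf — visit W.
        Visit H.
        At H: no right child.
  Visit N.
  At N: go right to C.
    C is a leaf — visit C.

Q M D Z E B S L U R Y F P W H N C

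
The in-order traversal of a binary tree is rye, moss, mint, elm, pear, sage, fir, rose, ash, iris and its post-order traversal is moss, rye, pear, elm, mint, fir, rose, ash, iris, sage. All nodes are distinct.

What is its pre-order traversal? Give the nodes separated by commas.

sage, mint, rye, moss, elm, pear, iris, ash, rose, fir

The last element of post-order is the root; it splits in-order into left and right subtrees.
Root sage: left subtree has 5 nodes {rye, moss, mint, elm, pear}, right has 4 {fir, rose, ash, iris}.
  Root mint: left subtree has 2 nodes {rye, moss}, right has 2 {elm, pear}.
    Root rye: left subtree has 0 nodes { }, right has 1 {moss}.
    Root elm: left subtree has 0 nodes { }, right has 1 {pear}.
  Root iris: left subtree has 3 nodes {fir, rose, ash}, right has 0 { }.
    Root ash: left subtree has 2 nodes {fir, rose}, right has 0 { }.
      Root rose: left subtree has 1 node {fir}, right has 0 { }.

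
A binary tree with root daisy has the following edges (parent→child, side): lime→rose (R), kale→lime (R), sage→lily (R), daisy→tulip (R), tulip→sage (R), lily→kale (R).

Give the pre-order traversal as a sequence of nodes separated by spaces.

daisy tulip sage lily kale lime rose

Pre-order visits the node, then its left subtree, then its right subtree.
Visit daisy.
At daisy: no left child.
At daisy: go right to tulip.
  Visit tulip.
  At tulip: no left child.
  At tulip: go right to sage.
    Visit sage.
    At sage: no left child.
    At sage: go right to lily.
      Visit lily.
      At lily: no left child.
      At lily: go right to kale.
        Visit kale.
        At kale: no left child.
        At kale: go right to lime.
          Visit lime.
          At lime: no left child.
          At lime: go right to rose.
            rose is a leaf — visit rose.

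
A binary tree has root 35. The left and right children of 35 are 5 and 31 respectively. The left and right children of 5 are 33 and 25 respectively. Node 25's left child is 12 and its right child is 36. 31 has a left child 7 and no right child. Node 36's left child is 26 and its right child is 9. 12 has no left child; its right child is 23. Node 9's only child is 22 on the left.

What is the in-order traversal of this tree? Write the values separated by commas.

33, 5, 12, 23, 25, 26, 36, 22, 9, 35, 7, 31

In-order visits the left subtree, then the node, then the right subtree.
At 35: go left to 5.
  At 5: go left to 33.
    33 is a leaf — visit 33.
  Visit 5.
  At 5: go right to 25.
    At 25: go left to 12.
      At 12: no left child.
      Visit 12.
      At 12: go right to 23.
        23 is a leaf — visit 23.
    Visit 25.
    At 25: go right to 36.
      At 36: go left to 26.
        26 is a leaf — visit 26.
      Visit 36.
      At 36: go right to 9.
        At 9: go left to 22.
          22 is a leaf — visit 22.
        Visit 9.
        At 9: no right child.
Visit 35.
At 35: go right to 31.
  At 31: go left to 7.
    7 is a leaf — visit 7.
  Visit 31.
  At 31: no right child.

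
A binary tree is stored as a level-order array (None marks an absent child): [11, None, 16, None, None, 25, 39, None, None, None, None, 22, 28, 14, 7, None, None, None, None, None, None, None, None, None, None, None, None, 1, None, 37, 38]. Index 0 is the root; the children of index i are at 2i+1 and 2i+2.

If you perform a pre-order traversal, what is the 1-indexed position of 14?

Pre-order visits the node, then its left subtree, then its right subtree.
Visit 11.
At 11: no left child.
At 11: go right to 16.
  Visit 16.
  At 16: go left to 25.
    Visit 25.
    At 25: go left to 22.
      22 is a leaf — visit 22.
    At 25: go right to 28.
      28 is a leaf — visit 28.
  At 16: go right to 39.
    Visit 39.
    At 39: go left to 14.
      Visit 14.
      At 14: go left to 1.
        1 is a leaf — visit 1.
      At 14: no right child.
    At 39: go right to 7.
      Visit 7.
      At 7: go left to 37.
        37 is a leaf — visit 37.
      At 7: go right to 38.
        38 is a leaf — visit 38.
Full pre-order sequence: 11, 16, 25, 22, 28, 39, 14, 1, 7, 37, 38.

7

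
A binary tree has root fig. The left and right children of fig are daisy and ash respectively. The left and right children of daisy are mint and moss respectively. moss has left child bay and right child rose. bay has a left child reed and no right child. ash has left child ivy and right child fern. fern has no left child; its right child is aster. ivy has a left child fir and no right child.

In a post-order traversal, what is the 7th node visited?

fir

Post-order visits the left subtree, then the right subtree, then the node.
At fig: go left to daisy.
  At daisy: go left to mint.
    mint is a leaf — visit mint.
  At daisy: go right to moss.
    At moss: go left to bay.
      At bay: go left to reed.
        reed is a leaf — visit reed.
      At bay: no right child.
      Visit bay.
    At moss: go right to rose.
      rose is a leaf — visit rose.
    Visit moss.
  Visit daisy.
At fig: go right to ash.
  At ash: go left to ivy.
    At ivy: go left to fir.
      fir is a leaf — visit fir.
    At ivy: no right child.
    Visit ivy.
  At ash: go right to fern.
    At fern: no left child.
    At fern: go right to aster.
      aster is a leaf — visit aster.
    Visit fern.
  Visit ash.
Visit fig.
Full post-order sequence: mint, reed, bay, rose, moss, daisy, fir, ivy, aster, fern, ash, fig.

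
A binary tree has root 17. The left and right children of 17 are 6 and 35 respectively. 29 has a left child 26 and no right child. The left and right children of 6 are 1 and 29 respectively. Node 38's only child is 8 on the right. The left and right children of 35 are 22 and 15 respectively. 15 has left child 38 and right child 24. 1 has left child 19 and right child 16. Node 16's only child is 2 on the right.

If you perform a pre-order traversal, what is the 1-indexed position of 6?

2

Pre-order visits the node, then its left subtree, then its right subtree.
Visit 17.
At 17: go left to 6.
  Visit 6.
  At 6: go left to 1.
    Visit 1.
    At 1: go left to 19.
      19 is a leaf — visit 19.
    At 1: go right to 16.
      Visit 16.
      At 16: no left child.
      At 16: go right to 2.
        2 is a leaf — visit 2.
  At 6: go right to 29.
    Visit 29.
    At 29: go left to 26.
      26 is a leaf — visit 26.
    At 29: no right child.
At 17: go right to 35.
  Visit 35.
  At 35: go left to 22.
    22 is a leaf — visit 22.
  At 35: go right to 15.
    Visit 15.
    At 15: go left to 38.
      Visit 38.
      At 38: no left child.
      At 38: go right to 8.
        8 is a leaf — visit 8.
    At 15: go right to 24.
      24 is a leaf — visit 24.
Full pre-order sequence: 17, 6, 1, 19, 16, 2, 29, 26, 35, 22, 15, 38, 8, 24.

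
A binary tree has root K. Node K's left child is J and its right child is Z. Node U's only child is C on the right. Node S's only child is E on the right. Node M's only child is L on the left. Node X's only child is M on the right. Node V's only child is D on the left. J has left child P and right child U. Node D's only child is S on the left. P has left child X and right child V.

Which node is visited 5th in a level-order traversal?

Level-order visits nodes level by level from the root, left to right within each level.
Level 0: K
Level 1: J, Z
Level 2: P, U
Level 3: X, V, C
Level 4: M, D
Level 5: L, S
Level 6: E
Full level-order sequence: K, J, Z, P, U, X, V, C, M, D, L, S, E.

U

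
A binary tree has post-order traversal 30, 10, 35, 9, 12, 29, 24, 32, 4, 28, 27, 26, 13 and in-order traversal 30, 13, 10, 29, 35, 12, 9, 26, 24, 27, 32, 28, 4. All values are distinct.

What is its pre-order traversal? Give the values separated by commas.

The last element of post-order is the root; it splits in-order into left and right subtrees.
Root 13: left subtree has 1 node {30}, right has 11 {10, 29, 35, 12, 9, 26, 24, 27, 32, 28, 4}.
  Root 26: left subtree has 5 nodes {10, 29, 35, 12, 9}, right has 5 {24, 27, 32, 28, 4}.
    Root 29: left subtree has 1 node {10}, right has 3 {35, 12, 9}.
      Root 12: left subtree has 1 node {35}, right has 1 {9}.
    Root 27: left subtree has 1 node {24}, right has 3 {32, 28, 4}.
      Root 28: left subtree has 1 node {32}, right has 1 {4}.

13, 30, 26, 29, 10, 12, 35, 9, 27, 24, 28, 32, 4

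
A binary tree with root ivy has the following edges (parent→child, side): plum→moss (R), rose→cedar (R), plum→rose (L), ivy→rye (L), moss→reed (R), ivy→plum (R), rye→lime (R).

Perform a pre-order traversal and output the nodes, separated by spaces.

ivy rye lime plum rose cedar moss reed

Pre-order visits the node, then its left subtree, then its right subtree.
Visit ivy.
At ivy: go left to rye.
  Visit rye.
  At rye: no left child.
  At rye: go right to lime.
    lime is a leaf — visit lime.
At ivy: go right to plum.
  Visit plum.
  At plum: go left to rose.
    Visit rose.
    At rose: no left child.
    At rose: go right to cedar.
      cedar is a leaf — visit cedar.
  At plum: go right to moss.
    Visit moss.
    At moss: no left child.
    At moss: go right to reed.
      reed is a leaf — visit reed.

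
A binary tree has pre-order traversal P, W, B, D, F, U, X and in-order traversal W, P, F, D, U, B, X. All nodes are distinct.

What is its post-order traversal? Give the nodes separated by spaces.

The first element of pre-order is the root; it splits in-order into left and right subtrees.
Root P: left subtree has 1 node {W}, right has 5 {F, D, U, B, X}.
  Root B: left subtree has 3 nodes {F, D, U}, right has 1 {X}.
    Root D: left subtree has 1 node {F}, right has 1 {U}.

W F U D X B P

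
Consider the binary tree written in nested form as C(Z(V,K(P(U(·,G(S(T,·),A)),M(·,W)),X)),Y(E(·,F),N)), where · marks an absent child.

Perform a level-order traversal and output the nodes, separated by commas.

Level-order visits nodes level by level from the root, left to right within each level.
Level 0: C
Level 1: Z, Y
Level 2: V, K, E, N
Level 3: P, X, F
Level 4: U, M
Level 5: G, W
Level 6: S, A
Level 7: T

C, Z, Y, V, K, E, N, P, X, F, U, M, G, W, S, A, T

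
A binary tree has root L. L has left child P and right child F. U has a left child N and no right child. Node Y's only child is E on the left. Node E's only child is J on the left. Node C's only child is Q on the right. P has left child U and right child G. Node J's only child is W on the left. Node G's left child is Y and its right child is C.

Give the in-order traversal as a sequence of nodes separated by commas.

In-order visits the left subtree, then the node, then the right subtree.
At L: go left to P.
  At P: go left to U.
    At U: go left to N.
      N is a leaf — visit N.
    Visit U.
    At U: no right child.
  Visit P.
  At P: go right to G.
    At G: go left to Y.
      At Y: go left to E.
        At E: go left to J.
          At J: go left to W.
            W is a leaf — visit W.
          Visit J.
          At J: no right child.
        Visit E.
        At E: no right child.
      Visit Y.
      At Y: no right child.
    Visit G.
    At G: go right to C.
      At C: no left child.
      Visit C.
      At C: go right to Q.
        Q is a leaf — visit Q.
Visit L.
At L: go right to F.
  F is a leaf — visit F.

N, U, P, W, J, E, Y, G, C, Q, L, F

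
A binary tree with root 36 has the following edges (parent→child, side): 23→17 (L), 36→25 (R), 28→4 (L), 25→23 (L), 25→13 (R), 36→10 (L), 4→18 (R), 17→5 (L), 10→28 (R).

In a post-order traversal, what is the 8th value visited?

Post-order visits the left subtree, then the right subtree, then the node.
At 36: go left to 10.
  At 10: no left child.
  At 10: go right to 28.
    At 28: go left to 4.
      At 4: no left child.
      At 4: go right to 18.
        18 is a leaf — visit 18.
      Visit 4.
    At 28: no right child.
    Visit 28.
  Visit 10.
At 36: go right to 25.
  At 25: go left to 23.
    At 23: go left to 17.
      At 17: go left to 5.
        5 is a leaf — visit 5.
      At 17: no right child.
      Visit 17.
    At 23: no right child.
    Visit 23.
  At 25: go right to 13.
    13 is a leaf — visit 13.
  Visit 25.
Visit 36.
Full post-order sequence: 18, 4, 28, 10, 5, 17, 23, 13, 25, 36.

13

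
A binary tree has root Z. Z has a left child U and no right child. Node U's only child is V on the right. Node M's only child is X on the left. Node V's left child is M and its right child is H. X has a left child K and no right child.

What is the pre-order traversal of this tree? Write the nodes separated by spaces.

Pre-order visits the node, then its left subtree, then its right subtree.
Visit Z.
At Z: go left to U.
  Visit U.
  At U: no left child.
  At U: go right to V.
    Visit V.
    At V: go left to M.
      Visit M.
      At M: go left to X.
        Visit X.
        At X: go left to K.
          K is a leaf — visit K.
        At X: no right child.
      At M: no right child.
    At V: go right to H.
      H is a leaf — visit H.
At Z: no right child.

Z U V M X K H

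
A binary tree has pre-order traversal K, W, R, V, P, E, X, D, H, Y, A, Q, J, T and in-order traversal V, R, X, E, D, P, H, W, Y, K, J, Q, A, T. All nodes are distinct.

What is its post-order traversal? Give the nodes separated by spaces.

The first element of pre-order is the root; it splits in-order into left and right subtrees.
Root K: left subtree has 9 nodes {V, R, X, E, D, P, H, W, Y}, right has 4 {J, Q, A, T}.
  Root W: left subtree has 7 nodes {V, R, X, E, D, P, H}, right has 1 {Y}.
    Root R: left subtree has 1 node {V}, right has 5 {X, E, D, P, H}.
      Root P: left subtree has 3 nodes {X, E, D}, right has 1 {H}.
        Root E: left subtree has 1 node {X}, right has 1 {D}.
  Root A: left subtree has 2 nodes {J, Q}, right has 1 {T}.
    Root Q: left subtree has 1 node {J}, right has 0 { }.

V X D E H P R Y W J Q T A K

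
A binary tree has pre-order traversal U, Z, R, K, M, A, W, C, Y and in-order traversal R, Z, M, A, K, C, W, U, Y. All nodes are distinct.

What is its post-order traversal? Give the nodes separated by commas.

The first element of pre-order is the root; it splits in-order into left and right subtrees.
Root U: left subtree has 7 nodes {R, Z, M, A, K, C, W}, right has 1 {Y}.
  Root Z: left subtree has 1 node {R}, right has 5 {M, A, K, C, W}.
    Root K: left subtree has 2 nodes {M, A}, right has 2 {C, W}.
      Root M: left subtree has 0 nodes { }, right has 1 {A}.
      Root W: left subtree has 1 node {C}, right has 0 { }.

R, A, M, C, W, K, Z, Y, U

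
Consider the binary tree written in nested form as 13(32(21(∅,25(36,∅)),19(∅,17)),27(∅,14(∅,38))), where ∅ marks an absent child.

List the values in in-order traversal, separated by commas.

In-order visits the left subtree, then the node, then the right subtree.
At 13: go left to 32.
  At 32: go left to 21.
    At 21: no left child.
    Visit 21.
    At 21: go right to 25.
      At 25: go left to 36.
        36 is a leaf — visit 36.
      Visit 25.
      At 25: no right child.
  Visit 32.
  At 32: go right to 19.
    At 19: no left child.
    Visit 19.
    At 19: go right to 17.
      17 is a leaf — visit 17.
Visit 13.
At 13: go right to 27.
  At 27: no left child.
  Visit 27.
  At 27: go right to 14.
    At 14: no left child.
    Visit 14.
    At 14: go right to 38.
      38 is a leaf — visit 38.

21, 36, 25, 32, 19, 17, 13, 27, 14, 38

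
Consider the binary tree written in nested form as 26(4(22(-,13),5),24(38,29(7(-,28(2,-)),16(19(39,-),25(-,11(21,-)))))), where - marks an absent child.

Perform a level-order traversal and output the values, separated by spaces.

26 4 24 22 5 38 29 13 7 16 28 19 25 2 39 11 21

Level-order visits nodes level by level from the root, left to right within each level.
Level 0: 26
Level 1: 4, 24
Level 2: 22, 5, 38, 29
Level 3: 13, 7, 16
Level 4: 28, 19, 25
Level 5: 2, 39, 11
Level 6: 21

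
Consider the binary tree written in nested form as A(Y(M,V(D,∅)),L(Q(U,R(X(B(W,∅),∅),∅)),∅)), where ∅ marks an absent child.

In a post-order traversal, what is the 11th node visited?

L

Post-order visits the left subtree, then the right subtree, then the node.
At A: go left to Y.
  At Y: go left to M.
    M is a leaf — visit M.
  At Y: go right to V.
    At V: go left to D.
      D is a leaf — visit D.
    At V: no right child.
    Visit V.
  Visit Y.
At A: go right to L.
  At L: go left to Q.
    At Q: go left to U.
      U is a leaf — visit U.
    At Q: go right to R.
      At R: go left to X.
        At X: go left to B.
          At B: go left to W.
            W is a leaf — visit W.
          At B: no right child.
          Visit B.
        At X: no right child.
        Visit X.
      At R: no right child.
      Visit R.
    Visit Q.
  At L: no right child.
  Visit L.
Visit A.
Full post-order sequence: M, D, V, Y, U, W, B, X, R, Q, L, A.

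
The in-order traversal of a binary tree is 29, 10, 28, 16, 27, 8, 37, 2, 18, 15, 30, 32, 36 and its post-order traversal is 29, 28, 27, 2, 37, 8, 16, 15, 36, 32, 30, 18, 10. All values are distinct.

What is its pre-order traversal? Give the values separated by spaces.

10 29 18 16 28 8 27 37 2 30 15 32 36

The last element of post-order is the root; it splits in-order into left and right subtrees.
Root 10: left subtree has 1 node {29}, right has 11 {28, 16, 27, 8, 37, 2, 18, 15, 30, 32, 36}.
  Root 18: left subtree has 6 nodes {28, 16, 27, 8, 37, 2}, right has 4 {15, 30, 32, 36}.
    Root 16: left subtree has 1 node {28}, right has 4 {27, 8, 37, 2}.
      Root 8: left subtree has 1 node {27}, right has 2 {37, 2}.
        Root 37: left subtree has 0 nodes { }, right has 1 {2}.
    Root 30: left subtree has 1 node {15}, right has 2 {32, 36}.
      Root 32: left subtree has 0 nodes { }, right has 1 {36}.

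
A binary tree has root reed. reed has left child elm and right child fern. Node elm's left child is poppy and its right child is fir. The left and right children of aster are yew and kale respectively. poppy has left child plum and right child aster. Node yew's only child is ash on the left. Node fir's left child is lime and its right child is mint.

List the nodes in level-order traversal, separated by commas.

Level-order visits nodes level by level from the root, left to right within each level.
Level 0: reed
Level 1: elm, fern
Level 2: poppy, fir
Level 3: plum, aster, lime, mint
Level 4: yew, kale
Level 5: ash

reed, elm, fern, poppy, fir, plum, aster, lime, mint, yew, kale, ash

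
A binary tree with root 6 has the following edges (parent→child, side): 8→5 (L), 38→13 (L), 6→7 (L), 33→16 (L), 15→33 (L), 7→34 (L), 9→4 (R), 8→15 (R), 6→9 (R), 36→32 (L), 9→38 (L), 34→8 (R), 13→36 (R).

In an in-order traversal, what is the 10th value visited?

32

In-order visits the left subtree, then the node, then the right subtree.
At 6: go left to 7.
  At 7: go left to 34.
    At 34: no left child.
    Visit 34.
    At 34: go right to 8.
      At 8: go left to 5.
        5 is a leaf — visit 5.
      Visit 8.
      At 8: go right to 15.
        At 15: go left to 33.
          At 33: go left to 16.
            16 is a leaf — visit 16.
          Visit 33.
          At 33: no right child.
        Visit 15.
        At 15: no right child.
  Visit 7.
  At 7: no right child.
Visit 6.
At 6: go right to 9.
  At 9: go left to 38.
    At 38: go left to 13.
      At 13: no left child.
      Visit 13.
      At 13: go right to 36.
        At 36: go left to 32.
          32 is a leaf — visit 32.
        Visit 36.
        At 36: no right child.
    Visit 38.
    At 38: no right child.
  Visit 9.
  At 9: go right to 4.
    4 is a leaf — visit 4.
Full in-order sequence: 34, 5, 8, 16, 33, 15, 7, 6, 13, 32, 36, 38, 9, 4.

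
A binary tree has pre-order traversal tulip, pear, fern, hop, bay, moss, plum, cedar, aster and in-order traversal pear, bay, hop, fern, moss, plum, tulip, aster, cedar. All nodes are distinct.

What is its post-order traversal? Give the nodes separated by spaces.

The first element of pre-order is the root; it splits in-order into left and right subtrees.
Root tulip: left subtree has 6 nodes {pear, bay, hop, fern, moss, plum}, right has 2 {aster, cedar}.
  Root pear: left subtree has 0 nodes { }, right has 5 {bay, hop, fern, moss, plum}.
    Root fern: left subtree has 2 nodes {bay, hop}, right has 2 {moss, plum}.
      Root hop: left subtree has 1 node {bay}, right has 0 { }.
      Root moss: left subtree has 0 nodes { }, right has 1 {plum}.
  Root cedar: left subtree has 1 node {aster}, right has 0 { }.

bay hop plum moss fern pear aster cedar tulip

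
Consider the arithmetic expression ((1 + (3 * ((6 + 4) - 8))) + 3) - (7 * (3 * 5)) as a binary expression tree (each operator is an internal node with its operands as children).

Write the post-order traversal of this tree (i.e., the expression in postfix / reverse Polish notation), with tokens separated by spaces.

1 3 6 4 + 8 - * + 3 + 7 3 5 * * -

Post-order on an expression tree gives postfix notation: for each operator, emit left operand, right operand, then the operator.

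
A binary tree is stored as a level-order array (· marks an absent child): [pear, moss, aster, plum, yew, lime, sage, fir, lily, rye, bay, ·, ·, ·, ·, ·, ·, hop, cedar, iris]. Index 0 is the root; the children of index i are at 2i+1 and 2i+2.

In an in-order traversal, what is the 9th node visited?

In-order visits the left subtree, then the node, then the right subtree.
At pear: go left to moss.
  At moss: go left to plum.
    At plum: go left to fir.
      fir is a leaf — visit fir.
    Visit plum.
    At plum: go right to lily.
      At lily: go left to hop.
        hop is a leaf — visit hop.
      Visit lily.
      At lily: go right to cedar.
        cedar is a leaf — visit cedar.
  Visit moss.
  At moss: go right to yew.
    At yew: go left to rye.
      At rye: go left to iris.
        iris is a leaf — visit iris.
      Visit rye.
      At rye: no right child.
    Visit yew.
    At yew: go right to bay.
      bay is a leaf — visit bay.
Visit pear.
At pear: go right to aster.
  At aster: go left to lime.
    lime is a leaf — visit lime.
  Visit aster.
  At aster: go right to sage.
    sage is a leaf — visit sage.
Full in-order sequence: fir, plum, hop, lily, cedar, moss, iris, rye, yew, bay, pear, lime, aster, sage.

yew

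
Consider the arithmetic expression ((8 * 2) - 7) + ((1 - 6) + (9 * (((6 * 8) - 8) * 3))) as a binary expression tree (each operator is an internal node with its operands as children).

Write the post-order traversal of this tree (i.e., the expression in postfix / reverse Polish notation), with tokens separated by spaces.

Post-order on an expression tree gives postfix notation: for each operator, emit left operand, right operand, then the operator.

8 2 * 7 - 1 6 - 9 6 8 * 8 - 3 * * + +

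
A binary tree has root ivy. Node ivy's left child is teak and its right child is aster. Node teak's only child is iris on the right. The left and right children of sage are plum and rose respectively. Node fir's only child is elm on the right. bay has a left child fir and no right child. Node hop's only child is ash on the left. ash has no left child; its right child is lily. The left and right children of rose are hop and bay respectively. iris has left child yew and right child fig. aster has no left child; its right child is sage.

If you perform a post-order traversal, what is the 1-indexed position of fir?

10

Post-order visits the left subtree, then the right subtree, then the node.
At ivy: go left to teak.
  At teak: no left child.
  At teak: go right to iris.
    At iris: go left to yew.
      yew is a leaf — visit yew.
    At iris: go right to fig.
      fig is a leaf — visit fig.
    Visit iris.
  Visit teak.
At ivy: go right to aster.
  At aster: no left child.
  At aster: go right to sage.
    At sage: go left to plum.
      plum is a leaf — visit plum.
    At sage: go right to rose.
      At rose: go left to hop.
        At hop: go left to ash.
          At ash: no left child.
          At ash: go right to lily.
            lily is a leaf — visit lily.
          Visit ash.
        At hop: no right child.
        Visit hop.
      At rose: go right to bay.
        At bay: go left to fir.
          At fir: no left child.
          At fir: go right to elm.
            elm is a leaf — visit elm.
          Visit fir.
        At bay: no right child.
        Visit bay.
      Visit rose.
    Visit sage.
  Visit aster.
Visit ivy.
Full post-order sequence: yew, fig, iris, teak, plum, lily, ash, hop, elm, fir, bay, rose, sage, aster, ivy.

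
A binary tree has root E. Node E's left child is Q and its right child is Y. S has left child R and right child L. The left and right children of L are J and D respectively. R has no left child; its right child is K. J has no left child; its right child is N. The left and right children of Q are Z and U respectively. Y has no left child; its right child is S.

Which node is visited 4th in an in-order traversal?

In-order visits the left subtree, then the node, then the right subtree.
At E: go left to Q.
  At Q: go left to Z.
    Z is a leaf — visit Z.
  Visit Q.
  At Q: go right to U.
    U is a leaf — visit U.
Visit E.
At E: go right to Y.
  At Y: no left child.
  Visit Y.
  At Y: go right to S.
    At S: go left to R.
      At R: no left child.
      Visit R.
      At R: go right to K.
        K is a leaf — visit K.
    Visit S.
    At S: go right to L.
      At L: go left to J.
        At J: no left child.
        Visit J.
        At J: go right to N.
          N is a leaf — visit N.
      Visit L.
      At L: go right to D.
        D is a leaf — visit D.
Full in-order sequence: Z, Q, U, E, Y, R, K, S, J, N, L, D.

E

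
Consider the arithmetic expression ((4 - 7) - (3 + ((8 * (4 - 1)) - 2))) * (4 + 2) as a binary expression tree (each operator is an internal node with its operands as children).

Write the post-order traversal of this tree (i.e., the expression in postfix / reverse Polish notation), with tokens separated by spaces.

4 7 - 3 8 4 1 - * 2 - + - 4 2 + *

Post-order on an expression tree gives postfix notation: for each operator, emit left operand, right operand, then the operator.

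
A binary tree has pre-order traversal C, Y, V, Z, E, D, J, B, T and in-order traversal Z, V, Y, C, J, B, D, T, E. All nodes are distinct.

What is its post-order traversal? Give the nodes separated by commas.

The first element of pre-order is the root; it splits in-order into left and right subtrees.
Root C: left subtree has 3 nodes {Z, V, Y}, right has 5 {J, B, D, T, E}.
  Root Y: left subtree has 2 nodes {Z, V}, right has 0 { }.
    Root V: left subtree has 1 node {Z}, right has 0 { }.
  Root E: left subtree has 4 nodes {J, B, D, T}, right has 0 { }.
    Root D: left subtree has 2 nodes {J, B}, right has 1 {T}.
      Root J: left subtree has 0 nodes { }, right has 1 {B}.

Z, V, Y, B, J, T, D, E, C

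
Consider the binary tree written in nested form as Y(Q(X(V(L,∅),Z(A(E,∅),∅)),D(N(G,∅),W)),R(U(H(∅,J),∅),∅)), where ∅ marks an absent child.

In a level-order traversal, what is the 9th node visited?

N

Level-order visits nodes level by level from the root, left to right within each level.
Level 0: Y
Level 1: Q, R
Level 2: X, D, U
Level 3: V, Z, N, W, H
Level 4: L, A, G, J
Level 5: E
Full level-order sequence: Y, Q, R, X, D, U, V, Z, N, W, H, L, A, G, J, E.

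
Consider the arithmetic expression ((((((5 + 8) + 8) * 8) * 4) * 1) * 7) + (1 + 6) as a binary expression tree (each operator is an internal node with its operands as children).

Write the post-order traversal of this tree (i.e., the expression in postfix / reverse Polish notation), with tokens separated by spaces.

Post-order on an expression tree gives postfix notation: for each operator, emit left operand, right operand, then the operator.

5 8 + 8 + 8 * 4 * 1 * 7 * 1 6 + +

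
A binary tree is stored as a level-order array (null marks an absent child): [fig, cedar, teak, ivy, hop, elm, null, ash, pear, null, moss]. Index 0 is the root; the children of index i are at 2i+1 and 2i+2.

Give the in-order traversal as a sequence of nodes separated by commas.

ash, ivy, pear, cedar, hop, moss, fig, elm, teak

In-order visits the left subtree, then the node, then the right subtree.
At fig: go left to cedar.
  At cedar: go left to ivy.
    At ivy: go left to ash.
      ash is a leaf — visit ash.
    Visit ivy.
    At ivy: go right to pear.
      pear is a leaf — visit pear.
  Visit cedar.
  At cedar: go right to hop.
    At hop: no left child.
    Visit hop.
    At hop: go right to moss.
      moss is a leaf — visit moss.
Visit fig.
At fig: go right to teak.
  At teak: go left to elm.
    elm is a leaf — visit elm.
  Visit teak.
  At teak: no right child.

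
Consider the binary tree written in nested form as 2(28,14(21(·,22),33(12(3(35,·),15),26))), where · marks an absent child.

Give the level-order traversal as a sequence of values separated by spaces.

2 28 14 21 33 22 12 26 3 15 35

Level-order visits nodes level by level from the root, left to right within each level.
Level 0: 2
Level 1: 28, 14
Level 2: 21, 33
Level 3: 22, 12, 26
Level 4: 3, 15
Level 5: 35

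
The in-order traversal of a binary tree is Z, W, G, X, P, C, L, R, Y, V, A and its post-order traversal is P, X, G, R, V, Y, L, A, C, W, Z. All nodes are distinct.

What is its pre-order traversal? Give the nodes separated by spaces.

The last element of post-order is the root; it splits in-order into left and right subtrees.
Root Z: left subtree has 0 nodes { }, right has 10 {W, G, X, P, C, L, R, Y, V, A}.
  Root W: left subtree has 0 nodes { }, right has 9 {G, X, P, C, L, R, Y, V, A}.
    Root C: left subtree has 3 nodes {G, X, P}, right has 5 {L, R, Y, V, A}.
      Root G: left subtree has 0 nodes { }, right has 2 {X, P}.
        Root X: left subtree has 0 nodes { }, right has 1 {P}.
      Root A: left subtree has 4 nodes {L, R, Y, V}, right has 0 { }.
        Root L: left subtree has 0 nodes { }, right has 3 {R, Y, V}.
          Root Y: left subtree has 1 node {R}, right has 1 {V}.

Z W C G X P A L Y R V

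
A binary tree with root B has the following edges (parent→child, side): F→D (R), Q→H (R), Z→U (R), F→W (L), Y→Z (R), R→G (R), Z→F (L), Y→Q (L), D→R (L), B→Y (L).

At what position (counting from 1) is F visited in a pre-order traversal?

Pre-order visits the node, then its left subtree, then its right subtree.
Visit B.
At B: go left to Y.
  Visit Y.
  At Y: go left to Q.
    Visit Q.
    At Q: no left child.
    At Q: go right to H.
      H is a leaf — visit H.
  At Y: go right to Z.
    Visit Z.
    At Z: go left to F.
      Visit F.
      At F: go left to W.
        W is a leaf — visit W.
      At F: go right to D.
        Visit D.
        At D: go left to R.
          Visit R.
          At R: no left child.
          At R: go right to G.
            G is a leaf — visit G.
        At D: no right child.
    At Z: go right to U.
      U is a leaf — visit U.
At B: no right child.
Full pre-order sequence: B, Y, Q, H, Z, F, W, D, R, G, U.

6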